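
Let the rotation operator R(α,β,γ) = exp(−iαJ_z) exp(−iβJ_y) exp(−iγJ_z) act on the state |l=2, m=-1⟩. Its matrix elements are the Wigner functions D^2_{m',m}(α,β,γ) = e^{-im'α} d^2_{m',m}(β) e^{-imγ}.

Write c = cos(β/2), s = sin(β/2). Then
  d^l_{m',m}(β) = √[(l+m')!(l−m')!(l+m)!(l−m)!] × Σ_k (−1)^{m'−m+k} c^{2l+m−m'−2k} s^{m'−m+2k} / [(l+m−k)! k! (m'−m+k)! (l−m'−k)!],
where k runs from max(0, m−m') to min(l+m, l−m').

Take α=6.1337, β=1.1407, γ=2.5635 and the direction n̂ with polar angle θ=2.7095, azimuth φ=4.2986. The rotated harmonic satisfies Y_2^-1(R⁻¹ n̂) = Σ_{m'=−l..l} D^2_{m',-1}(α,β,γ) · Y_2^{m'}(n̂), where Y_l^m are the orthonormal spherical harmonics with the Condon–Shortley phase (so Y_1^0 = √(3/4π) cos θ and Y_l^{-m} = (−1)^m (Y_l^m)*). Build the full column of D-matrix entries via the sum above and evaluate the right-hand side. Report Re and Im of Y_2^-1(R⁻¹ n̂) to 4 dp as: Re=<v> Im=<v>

Need the full column D^2_{m',-1} for m'=−2..2 at α=6.1337, β=1.1407, γ=2.5635.
cos(β/2)=0.841712, sin(β/2)=0.539927
d^2_{-2,-1}: single k=1 term ⇒ +0.643955;  D = -0.411752+0.495114i
d^2_{-1,-1}: k∈[0..1] ⇒ +0.501943 -0.619609 = -0.117667;  D = +0.087872-0.078256i
d^2_{0,-1}: k∈[0..1] ⇒ -0.788680 +0.324522 = -0.464159;  D = +0.388736-0.253629i
d^2_{1,-1}: k∈[0..1] ⇒ +0.619609 -0.084984 = +0.534625;  D = -0.486266+0.222193i
d^2_{2,-1}: single k=0 term ⇒ -0.264971;  D = +0.254716-0.073003i
Y_2^{m'}(θ=2.7095,φ=4.2986) and Σ D·Y over m':
  (-0.4118+0.4951i)·(-0.0458-0.0499i)  (+0.0879-0.0783i)·(+0.1181-0.2690i)  (+0.3887-0.2536i)·(+0.4649+0.0000i)  (-0.4863+0.2222i)·(-0.1181-0.2690i)  (+0.2547-0.0730i)·(-0.0458+0.0499i)
Y_2^-1(R⁻¹ n̂) = +0.322778-0.032333i

Re=0.3228 Im=-0.0323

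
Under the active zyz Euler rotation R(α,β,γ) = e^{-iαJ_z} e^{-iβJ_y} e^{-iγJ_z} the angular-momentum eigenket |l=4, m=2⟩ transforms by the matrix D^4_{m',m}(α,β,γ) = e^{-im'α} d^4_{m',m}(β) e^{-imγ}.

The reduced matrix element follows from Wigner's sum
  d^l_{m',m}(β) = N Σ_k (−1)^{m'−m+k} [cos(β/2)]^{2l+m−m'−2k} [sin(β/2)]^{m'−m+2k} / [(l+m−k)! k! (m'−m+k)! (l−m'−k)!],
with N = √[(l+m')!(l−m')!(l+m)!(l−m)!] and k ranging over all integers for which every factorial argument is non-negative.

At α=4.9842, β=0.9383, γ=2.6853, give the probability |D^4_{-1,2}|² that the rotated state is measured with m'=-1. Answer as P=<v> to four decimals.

P=0.2191

First d^4_{-1,2}(β=0.9383), then the phase factors e^{-i(-1)α} and e^{-i(2)γ}:
c=cos(0.9383/2)=0.891953, s=sin(0.9383/2)=0.452128; N=√[6·120·720·2]=1018.233765
The bounds max(0,m−m')=3 and min(l+m,l−m')=5 give 3 terms
  k=3: (−1)^0·1018.2338/(72)·0.8920^5·0.4521^3 = +0.737921
  k=4: (−1)^1·1018.2338/(48)·0.8920^3·0.4521^5 = -0.284407
  k=5: (−1)^2·1018.2338/(240)·0.8920^1·0.4521^7 = +0.014615
d^4_{-1,2}(0.9383) = +0.737921 -0.284407 +0.014615 = +0.468129
|D^4_{-1,2}|² = |d^4_{-1,2}(β)|² = (+0.468129)² = 0.219145 (the z-rotation phases have unit modulus)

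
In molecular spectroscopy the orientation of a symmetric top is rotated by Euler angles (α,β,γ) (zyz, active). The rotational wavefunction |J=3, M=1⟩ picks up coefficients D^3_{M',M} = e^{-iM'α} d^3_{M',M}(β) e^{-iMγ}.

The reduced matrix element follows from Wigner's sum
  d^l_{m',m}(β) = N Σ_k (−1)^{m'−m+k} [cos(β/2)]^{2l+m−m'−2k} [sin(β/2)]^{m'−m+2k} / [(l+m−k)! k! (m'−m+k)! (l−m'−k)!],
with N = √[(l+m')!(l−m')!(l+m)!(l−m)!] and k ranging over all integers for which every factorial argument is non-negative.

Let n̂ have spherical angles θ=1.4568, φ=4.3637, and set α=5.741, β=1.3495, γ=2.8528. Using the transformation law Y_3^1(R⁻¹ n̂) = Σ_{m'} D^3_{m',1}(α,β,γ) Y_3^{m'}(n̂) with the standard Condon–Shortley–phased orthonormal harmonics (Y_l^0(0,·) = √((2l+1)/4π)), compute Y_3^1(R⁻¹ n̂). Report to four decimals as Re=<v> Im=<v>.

Re=-0.0531 Im=0.2395

Need the full column D^3_{m',1} for m'=−3..3 at α=5.741, β=1.3495, γ=2.8528.
cos(β/2)=0.780863, sin(β/2)=0.624702
d^3_{-3,1}: single k=4 term ⇒ +0.359656;  D = -0.083055+0.349935i
d^3_{-2,1}: k∈[3..4] ⇒ +0.734131 -0.234931 = +0.499201;  D = -0.349377+0.356563i
d^3_{-1,1}: k∈[2..4] ⇒ +0.870556 -0.742902 +0.059434 = +0.187088;  D = -0.181114+0.046901i
d^3_{0,1}: k∈[1..3] ⇒ +0.628258 -1.206301 +0.257354 = -0.320689;  D = +0.307409+0.091331i
d^3_{1,1}: k∈[0..2] ⇒ +0.226699 -1.160742 +0.557177 = -0.376866;  D = +0.254066+0.278350i
d^3_{2,1}: k∈[0..1] ⇒ -0.573519 +0.734131 = +0.160613;  D = -0.031536-0.157486i
d^3_{3,1}: single k=0 term ⇒ +0.561942;  D = +0.189810-0.528915i
Y_3^{m'}(θ=1.4568,φ=4.3637) and Σ D·Y over m':
  (-0.0831+0.3499i)·(+0.3541-0.2050i)  (-0.3494+0.3566i)·(-0.0880-0.0737i)  (-0.1811+0.0469i)·(+0.1026-0.2822i)  (+0.3074+0.0913i)·(-0.1246+0.0000i)  (+0.2541+0.2783i)·(-0.1026-0.2822i)  (-0.0315-0.1575i)·(-0.0880+0.0737i)  (+0.1898-0.5289i)·(-0.3541-0.2050i)
Y_3^1(R⁻¹ n̂) = -0.053082+0.239517i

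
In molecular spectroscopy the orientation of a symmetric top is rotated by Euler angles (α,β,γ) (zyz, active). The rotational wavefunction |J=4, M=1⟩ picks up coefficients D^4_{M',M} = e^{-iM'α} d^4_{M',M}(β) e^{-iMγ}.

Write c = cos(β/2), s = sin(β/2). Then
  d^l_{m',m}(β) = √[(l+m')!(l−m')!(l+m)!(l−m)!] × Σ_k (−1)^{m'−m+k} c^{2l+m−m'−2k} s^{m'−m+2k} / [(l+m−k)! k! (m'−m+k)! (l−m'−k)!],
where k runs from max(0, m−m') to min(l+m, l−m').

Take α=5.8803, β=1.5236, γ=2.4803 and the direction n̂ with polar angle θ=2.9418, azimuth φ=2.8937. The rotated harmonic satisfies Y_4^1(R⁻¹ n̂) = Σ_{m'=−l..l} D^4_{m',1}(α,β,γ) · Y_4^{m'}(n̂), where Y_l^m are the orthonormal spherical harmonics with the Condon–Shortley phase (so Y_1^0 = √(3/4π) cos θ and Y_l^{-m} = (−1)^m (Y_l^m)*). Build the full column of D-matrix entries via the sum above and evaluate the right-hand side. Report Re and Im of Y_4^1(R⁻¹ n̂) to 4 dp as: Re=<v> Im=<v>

Need the full column D^4_{m',1} for m'=−4..4 at α=5.8803, β=1.5236, γ=2.4803.
cos(β/2)=0.723595, sin(β/2)=0.690225
d^4_{-4,1}: single k=5 term ⇒ +0.444154;  D = -0.258267+0.361346i
d^4_{-3,1}: k∈[4..5] ⇒ +0.823121 -0.449371 = +0.373749;  D = -0.319145+0.194513i
d^4_{-2,1}: k∈[3..5] ⇒ +0.922495 -1.259059 +0.229122 = -0.107442;  D = +0.106322-0.015469i
d^4_{-1,1}: k∈[2..5] ⇒ +0.683839 -1.866662 +0.849232 -0.051514 = -0.385105;  D = +0.372319+0.098410i
d^4_{0,1}: k∈[1..4] ⇒ +0.320607 -1.750312 +1.592598 -0.241516 = -0.078623;  D = +0.062049+0.048285i
d^4_{1,1}: k∈[0..3] ⇒ +0.075156 -1.025759 +1.866662 -0.566155 = +0.349905;  D = -0.169782-0.305954i
d^4_{2,1}: k∈[0..2] ⇒ -0.304155 +1.383743 -0.839373 = +0.240216;  D = -0.024874-0.238924i
d^4_{3,1}: k∈[0..1] ⇒ +0.542780 -0.823121 = -0.280340;  D = -0.082619+0.267889i
d^4_{4,1}: single k=0 term ⇒ -0.488139;  D = -0.315228+0.372708i
Y_4^{m'}(θ=2.9418,φ=2.8937) and Σ D·Y over m':
  (-0.2583+0.3613i)·(+0.0004+0.0006i)  (-0.3191+0.1945i)·(+0.0071+0.0065i)  (+0.1063-0.0155i)·(+0.0663+0.0359i)  (+0.3723+0.0984i)·(+0.3322+0.0841i)  (+0.0620+0.0483i)·(+0.6854+0.0000i)  (-0.1698-0.3060i)·(-0.3322+0.0841i)  (-0.0249-0.2389i)·(+0.0663-0.0359i)  (-0.0826+0.2679i)·(-0.0071+0.0065i)  (-0.3152+0.3727i)·(+0.0004-0.0006i)
Y_4^1(R⁻¹ n̂) = +0.232595+0.169485i

Re=0.2326 Im=0.1695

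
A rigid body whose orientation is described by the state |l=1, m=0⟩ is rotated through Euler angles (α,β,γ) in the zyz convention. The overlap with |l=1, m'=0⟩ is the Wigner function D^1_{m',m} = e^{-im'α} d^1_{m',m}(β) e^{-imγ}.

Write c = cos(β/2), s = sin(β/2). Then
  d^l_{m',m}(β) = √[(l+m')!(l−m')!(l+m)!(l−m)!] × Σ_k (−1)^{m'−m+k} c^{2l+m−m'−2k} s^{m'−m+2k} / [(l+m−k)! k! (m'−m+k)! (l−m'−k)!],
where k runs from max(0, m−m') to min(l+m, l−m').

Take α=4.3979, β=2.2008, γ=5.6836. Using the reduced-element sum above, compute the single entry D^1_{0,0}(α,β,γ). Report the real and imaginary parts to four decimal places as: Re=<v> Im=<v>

First d^1_{0,0}(β=2.2008), then the phase factors e^{-i(0)α} and e^{-i(0)γ}:
With c≡cos(β/2)=0.453240 and s≡sin(β/2)=0.891389, N=[1·1·1·1]^{1/2}=1.000000
The bounds max(0,m−m')=0 and min(l+m,l−m')=1 give 2 terms
  k=0: (−1)^0·1.0000/(1)·0.4532^2·0.8914^0 = +0.205426
  k=1: (−1)^1·1.0000/(1)·0.4532^0·0.8914^2 = -0.794574
d^1_{0,0}(2.2008) = +0.205426 -0.794574 = -0.589148
D = (+1.000000+0.000000i)·(-0.589148)·(+1.000000+0.000000i) = -0.589148+0.000000i

Re=-0.5891 Im=0.0000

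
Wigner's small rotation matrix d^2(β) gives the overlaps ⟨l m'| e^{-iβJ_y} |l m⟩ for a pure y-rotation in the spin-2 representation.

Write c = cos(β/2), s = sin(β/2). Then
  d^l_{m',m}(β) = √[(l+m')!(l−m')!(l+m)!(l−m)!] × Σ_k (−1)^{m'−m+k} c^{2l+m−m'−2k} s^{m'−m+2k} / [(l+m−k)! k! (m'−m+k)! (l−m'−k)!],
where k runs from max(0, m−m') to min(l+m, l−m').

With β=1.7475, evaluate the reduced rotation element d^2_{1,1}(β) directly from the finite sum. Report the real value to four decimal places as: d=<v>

d^2_{1,1}(β=1.7475) via Wigner's sum:
c=cos(1.7475/2)=0.641956, s=sin(1.7475/2)=0.766742; N=√[6·1·6·1]=6.000000
Admissible k: 0..1 (factorial args all ≥0)
  k=0: (−1)^0·6.0000/(6)·0.6420^4·0.7667^0 = +0.169832
  k=1: (−1)^1·6.0000/(2)·0.6420^2·0.7667^2 = -0.726825
d^2_{1,1}(1.7475) = +0.169832 -0.726825 = -0.556992

d=-0.5570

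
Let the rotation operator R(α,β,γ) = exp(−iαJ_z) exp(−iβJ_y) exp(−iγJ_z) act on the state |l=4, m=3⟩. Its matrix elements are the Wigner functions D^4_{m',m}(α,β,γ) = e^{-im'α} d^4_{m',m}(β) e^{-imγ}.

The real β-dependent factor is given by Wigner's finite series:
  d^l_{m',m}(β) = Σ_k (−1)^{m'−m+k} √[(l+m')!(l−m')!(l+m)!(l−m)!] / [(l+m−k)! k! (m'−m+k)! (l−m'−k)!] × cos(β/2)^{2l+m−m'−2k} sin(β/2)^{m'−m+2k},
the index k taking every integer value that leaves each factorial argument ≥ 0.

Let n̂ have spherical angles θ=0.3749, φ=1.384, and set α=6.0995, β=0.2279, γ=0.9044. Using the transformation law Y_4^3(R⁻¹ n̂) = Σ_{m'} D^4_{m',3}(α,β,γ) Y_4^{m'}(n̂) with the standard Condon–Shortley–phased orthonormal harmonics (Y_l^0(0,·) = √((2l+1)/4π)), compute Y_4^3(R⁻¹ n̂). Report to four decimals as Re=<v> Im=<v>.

Re=0.0779 Im=0.0343

Need the full column D^4_{m',3} for m'=−4..4 at α=6.0995, β=0.2279, γ=0.9044.
cos(β/2)=0.993515, sin(β/2)=0.113704
d^4_{-4,3}: single k=7 term ⇒ +0.000001;  D = -0.000001+0.000000i
d^4_{-3,3}: k∈[6..7] ⇒ +0.000015 -0.000000 = +0.000015;  D = -0.000015+0.000002i
d^4_{-2,3}: k∈[5..6] ⇒ +0.000209 -0.000001 = +0.000208;  D = -0.000208-0.000013i
d^4_{-1,3}: k∈[4..5] ⇒ +0.002154 -0.000017 = +0.002137;  D = -0.002074-0.000518i
d^4_{0,3}: k∈[3..4] ⇒ +0.016837 -0.000221 = +0.016616;  D = -0.015115-0.006903i
d^4_{1,3}: k∈[2..3] ⇒ +0.098688 -0.002154 = +0.096534;  D = -0.079009-0.055465i
d^4_{2,3}: k∈[1..2] ⇒ +0.406498 -0.015973 = +0.390525;  D = -0.273266-0.278990i
d^4_{3,3}: k∈[0..1] ⇒ +0.949280 -0.087035 = +0.862246;  D = -0.480685-0.715828i
d^4_{4,3}: single k=0 term ⇒ -0.307283;  D = +0.121827+0.282102i
Y_4^{m'}(θ=0.3749,φ=1.384) and Σ D·Y over m':
  (-0.0000+0.0000i)·(+0.0058+0.0054i)  (-0.0000+0.0000i)·(-0.0304+0.0484i)  (-0.0002-0.0000i)·(-0.2114-0.0829i)  (-0.0021-0.0005i)·(+0.0916-0.4849i)  (-0.0151-0.0069i)·(+0.3455+0.0000i)  (-0.0790-0.0555i)·(-0.0916-0.4849i)  (-0.2733-0.2790i)·(-0.2114+0.0829i)  (-0.4807-0.7158i)·(+0.0304+0.0484i)  (+0.1218+0.2821i)·(+0.0058-0.0054i)
Y_4^3(R⁻¹ n̂) = +0.077903+0.034261i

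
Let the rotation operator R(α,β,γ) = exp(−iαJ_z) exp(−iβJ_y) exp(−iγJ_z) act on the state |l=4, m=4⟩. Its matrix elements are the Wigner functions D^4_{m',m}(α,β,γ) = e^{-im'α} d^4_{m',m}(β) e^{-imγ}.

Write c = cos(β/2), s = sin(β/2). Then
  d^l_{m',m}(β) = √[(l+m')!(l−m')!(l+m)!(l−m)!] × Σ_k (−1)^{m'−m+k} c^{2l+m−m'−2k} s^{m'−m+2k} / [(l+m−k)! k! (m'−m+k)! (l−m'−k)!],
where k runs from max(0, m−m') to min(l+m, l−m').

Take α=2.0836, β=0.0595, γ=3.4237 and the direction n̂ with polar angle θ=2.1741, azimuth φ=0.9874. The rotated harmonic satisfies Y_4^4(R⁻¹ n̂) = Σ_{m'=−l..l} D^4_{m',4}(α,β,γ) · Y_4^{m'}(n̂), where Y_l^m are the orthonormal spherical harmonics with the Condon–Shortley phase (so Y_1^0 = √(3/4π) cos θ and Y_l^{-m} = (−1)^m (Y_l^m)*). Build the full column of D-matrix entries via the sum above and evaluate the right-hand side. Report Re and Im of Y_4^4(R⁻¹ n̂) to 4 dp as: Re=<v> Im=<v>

Re=0.1346 Im=0.1732

Need the full column D^4_{m',4} for m'=−4..4 at α=2.0836, β=0.0595, γ=3.4237.
cos(β/2)=0.999558, sin(β/2)=0.029746
d^4_{-4,4}: single k=8 term ⇒ +0.000000;  D = +0.000000+0.000000i
d^4_{-3,4}: single k=7 term ⇒ +0.000000;  D = +0.000000-0.000000i
d^4_{-2,4}: single k=6 term ⇒ +0.000000;  D = -0.000000+0.000000i
d^4_{-1,4}: single k=5 term ⇒ +0.000000;  D = +0.000000+0.000000i
d^4_{0,4}: single k=4 term ⇒ +0.000007;  D = +0.000003-0.000006i
d^4_{1,4}: single k=3 term ⇒ +0.000197;  D = -0.000196+0.000014i
d^4_{2,4}: single k=2 term ⇒ +0.004670;  D = +0.002572+0.003898i
d^4_{3,4}: single k=1 term ⇒ +0.083873;  D = +0.038340-0.074597i
d^4_{4,4}: single k=0 term ⇒ +0.996465;  D = -0.995744+0.037908i
Y_4^{m'}(θ=2.1741,φ=0.9874) and Σ D·Y over m':
  (+0.0000+0.0000i)·(-0.1406+0.1471i)  (+0.0000-0.0000i)·(+0.3902+0.0708i)  (-0.0000+0.0000i)·(-0.1118-0.2614i)  (+0.0000+0.0000i)·(+0.0909-0.1377i)  (+0.0000-0.0000i)·(-0.3206+0.0000i)  (-0.0002+0.0000i)·(-0.0909-0.1377i)  (+0.0026+0.0039i)·(-0.1118+0.2614i)  (+0.0383-0.0746i)·(-0.3902+0.0708i)  (-0.9957+0.0379i)·(-0.1406-0.1471i)
Y_4^4(R⁻¹ n̂) = +0.134604+0.173228i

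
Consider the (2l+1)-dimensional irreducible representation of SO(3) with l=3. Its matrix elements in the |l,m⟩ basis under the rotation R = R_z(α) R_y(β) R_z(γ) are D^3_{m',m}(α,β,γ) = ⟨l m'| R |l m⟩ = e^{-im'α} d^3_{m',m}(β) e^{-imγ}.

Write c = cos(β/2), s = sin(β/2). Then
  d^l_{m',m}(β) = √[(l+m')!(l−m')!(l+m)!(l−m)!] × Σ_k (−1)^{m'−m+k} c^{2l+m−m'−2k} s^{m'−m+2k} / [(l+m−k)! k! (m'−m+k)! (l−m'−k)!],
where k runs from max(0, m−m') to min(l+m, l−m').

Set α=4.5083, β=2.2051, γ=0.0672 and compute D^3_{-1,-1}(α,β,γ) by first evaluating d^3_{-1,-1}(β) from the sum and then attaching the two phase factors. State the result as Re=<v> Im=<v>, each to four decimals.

Re=-0.0708 Im=-0.5143

First d^3_{-1,-1}(β=2.2051), then the phase factors e^{-i(-1)α} and e^{-i(-1)γ}:
With c≡cos(β/2)=0.451322 and s≡sin(β/2)=0.892361, N=[2·24·2·24]^{1/2}=48.000000
The bounds max(0,m−m')=0 and min(l+m,l−m')=2 give 3 terms
  k=0: (−1)^0·48.0000/(48)·0.4513^6·0.8924^0 = +0.008451
  k=1: (−1)^1·48.0000/(6)·0.4513^4·0.8924^2 = -0.264312
  k=2: (−1)^2·48.0000/(8)·0.4513^2·0.8924^4 = +0.774974
d^3_{-1,-1}(2.2051) = +0.008451 -0.264312 +0.774974 = +0.519113
Phases: e^{-i·(-1)·4.5083}=-0.202675-0.979246i, e^{-i·(-1)·0.0672}=+0.997743+0.067149i ⇒ D=-0.070839-0.514256i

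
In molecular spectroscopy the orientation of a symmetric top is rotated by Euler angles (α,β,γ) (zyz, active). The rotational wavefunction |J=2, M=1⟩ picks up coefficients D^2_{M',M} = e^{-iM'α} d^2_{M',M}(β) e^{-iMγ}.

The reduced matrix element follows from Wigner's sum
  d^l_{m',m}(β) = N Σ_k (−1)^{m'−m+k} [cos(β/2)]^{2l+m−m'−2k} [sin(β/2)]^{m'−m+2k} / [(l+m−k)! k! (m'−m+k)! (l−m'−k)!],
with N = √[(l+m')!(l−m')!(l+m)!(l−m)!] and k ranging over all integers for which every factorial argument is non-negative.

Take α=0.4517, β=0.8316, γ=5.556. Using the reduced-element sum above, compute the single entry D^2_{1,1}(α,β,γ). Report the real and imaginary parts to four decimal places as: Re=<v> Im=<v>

Re=0.2797 Im=0.0791

Split into d^2_{1,1}(β=0.8316) × two z-phases.
c=cos(0.8316/2)=0.914793, s=sin(0.8316/2)=0.403922; N=√[6·1·6·1]=6.000000
The bounds max(0,m−m')=0 and min(l+m,l−m')=1 give 2 terms
  k=0: (−1)^0·6.0000/(6)·0.9148^4·0.4039^0 = +0.700313
  k=1: (−1)^1·6.0000/(2)·0.9148^2·0.4039^2 = -0.409602
d^2_{1,1}(0.8316) = +0.700313 -0.409602 = +0.290711
Attach z-rotation phases: D = e^{-i(1)(0.4517)}·(+0.290711)·e^{-i(1)(5.556)} = +0.279749+0.079077i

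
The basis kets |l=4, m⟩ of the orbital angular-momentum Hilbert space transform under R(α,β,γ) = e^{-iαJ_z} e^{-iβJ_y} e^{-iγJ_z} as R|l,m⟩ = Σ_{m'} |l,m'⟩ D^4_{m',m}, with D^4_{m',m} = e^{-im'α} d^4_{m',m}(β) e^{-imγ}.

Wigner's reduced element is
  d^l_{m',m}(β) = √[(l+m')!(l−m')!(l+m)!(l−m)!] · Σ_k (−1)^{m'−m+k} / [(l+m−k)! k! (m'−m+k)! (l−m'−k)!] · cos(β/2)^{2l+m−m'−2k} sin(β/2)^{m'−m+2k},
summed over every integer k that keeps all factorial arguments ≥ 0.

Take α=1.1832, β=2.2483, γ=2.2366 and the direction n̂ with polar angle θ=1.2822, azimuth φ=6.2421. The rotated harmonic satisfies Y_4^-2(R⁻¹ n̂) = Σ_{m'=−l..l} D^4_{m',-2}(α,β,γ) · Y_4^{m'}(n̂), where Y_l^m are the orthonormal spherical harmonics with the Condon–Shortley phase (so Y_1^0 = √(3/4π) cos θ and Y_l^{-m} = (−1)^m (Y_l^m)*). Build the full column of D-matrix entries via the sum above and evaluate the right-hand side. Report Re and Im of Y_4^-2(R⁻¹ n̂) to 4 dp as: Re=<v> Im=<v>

Re=0.1916 Im=-0.2556

Need the full column D^4_{m',-2} for m'=−4..4 at α=1.1832, β=2.2483, γ=2.2366.
cos(β/2)=0.431943, sin(β/2)=0.901901
d^4_{-4,-2}: single k=2 term ⇒ +0.027955;  D = -0.027288+0.006067i
d^4_{-3,-2}: k∈[1..2] ⇒ +0.009467 -0.123821 = -0.114354;  D = +0.019214-0.112729i
d^4_{-2,-2}: k∈[0..2] ⇒ +0.001212 -0.063396 +0.345488 = +0.283304;  D = +0.240569+0.149626i
d^4_{-1,-2}: k∈[0..2] ⇒ -0.010735 +0.234000 -0.680125 = -0.456860;  D = -0.370019+0.267968i
d^4_{0,-2}: k∈[0..2] ⇒ +0.050119 -0.582682 +0.952637 = +0.420073;  D = -0.099521-0.408113i
d^4_{1,-2}: k∈[0..2] ⇒ -0.156000 +1.020188 -0.889558 = -0.025370;  D = +0.025091+0.003751i
d^4_{2,-2}: k∈[0..2] ⇒ +0.345488 -1.205001 +0.437794 = -0.421718;  D = +0.215373-0.362575i
d^4_{3,-2}: k∈[0..1] ⇒ -0.539833 +0.784516 = +0.244684;  D = +0.147533+0.195203i
d^4_{4,-2}: single k=0 term ⇒ +0.531355;  D = +0.513551-0.136396i
Y_4^{m'}(θ=1.2822,φ=6.2421) and Σ D·Y over m':
  (-0.0273+0.0061i)·(+0.3687+0.0611i)  (+0.0192-0.1127i)·(+0.3115+0.0386i)  (+0.2406+0.1496i)·(-0.1327-0.0109i)  (-0.3700+0.2680i)·(-0.3138-0.0129i)  (-0.0995-0.4081i)·(+0.0846+0.0000i)  (+0.0251+0.0038i)·(+0.3138-0.0129i)  (+0.2154-0.3626i)·(-0.1327+0.0109i)  (+0.1475+0.1952i)·(-0.3115+0.0386i)  (+0.5136-0.1364i)·(+0.3687-0.0611i)
Y_4^-2(R⁻¹ n̂) = +0.191601-0.255599i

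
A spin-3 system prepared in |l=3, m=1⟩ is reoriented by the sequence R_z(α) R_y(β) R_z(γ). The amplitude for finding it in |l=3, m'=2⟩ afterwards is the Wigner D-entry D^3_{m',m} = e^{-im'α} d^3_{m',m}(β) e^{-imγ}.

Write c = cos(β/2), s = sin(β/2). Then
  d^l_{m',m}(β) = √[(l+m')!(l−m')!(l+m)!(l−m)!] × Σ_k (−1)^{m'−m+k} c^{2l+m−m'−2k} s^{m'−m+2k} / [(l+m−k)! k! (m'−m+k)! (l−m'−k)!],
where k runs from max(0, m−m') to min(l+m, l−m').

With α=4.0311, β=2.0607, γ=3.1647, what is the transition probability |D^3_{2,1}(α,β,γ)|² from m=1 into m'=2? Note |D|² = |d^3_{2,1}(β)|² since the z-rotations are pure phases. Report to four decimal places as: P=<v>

P=0.1983

D^3_{2,1}(4.0311,2.0607,3.1647) = e^{-i·2·4.0311}·d^3_{2,1}(2.0607)·e^{-i·1·3.1647}. Compute d first:
Half-angle: c=0.514519, s=0.857479. N=√(120·1·24·2)=75.894664
The bounds max(0,m−m')=0 and min(l+m,l−m')=1 give 2 terms
  k=0: (−1)^1·75.8947/(24)·0.5145^5·0.8575^1 = -0.097775
  k=1: (−1)^2·75.8947/(12)·0.5145^3·0.8575^3 = +0.543131
d^3_{2,1}(2.0607) = -0.097775 +0.543131 = +0.445355
|D^3_{2,1}|² = |d^3_{2,1}(β)|² = (+0.445355)² = 0.198341 (the z-rotation phases have unit modulus)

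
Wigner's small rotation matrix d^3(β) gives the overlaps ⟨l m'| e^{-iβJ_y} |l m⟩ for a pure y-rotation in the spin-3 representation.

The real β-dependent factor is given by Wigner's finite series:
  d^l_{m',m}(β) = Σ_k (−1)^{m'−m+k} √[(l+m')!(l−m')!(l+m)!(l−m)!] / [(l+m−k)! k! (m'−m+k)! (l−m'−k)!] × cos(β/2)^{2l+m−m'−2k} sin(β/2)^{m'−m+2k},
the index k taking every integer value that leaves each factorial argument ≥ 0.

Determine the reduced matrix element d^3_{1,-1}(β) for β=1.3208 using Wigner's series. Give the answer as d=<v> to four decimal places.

d=0.2250

d^3_{1,-1}(β=1.3208) via Wigner's sum:
Half-angle: c=0.789747, s=0.613433. N=√(24·2·2·24)=48.000000
k: max(0,(-1)−(1))=0 … min(3+(-1),3−(1))=2
  k=0: (−1)^2·48.0000/(8)·0.7897^4·0.6134^2 = +0.878288
  k=1: (−1)^3·48.0000/(6)·0.7897^2·0.6134^4 = -0.706535
  k=2: (−1)^4·48.0000/(48)·0.7897^0·0.6134^6 = +0.053285
d^3_{1,-1}(1.3208) = +0.878288 -0.706535 +0.053285 = +0.225037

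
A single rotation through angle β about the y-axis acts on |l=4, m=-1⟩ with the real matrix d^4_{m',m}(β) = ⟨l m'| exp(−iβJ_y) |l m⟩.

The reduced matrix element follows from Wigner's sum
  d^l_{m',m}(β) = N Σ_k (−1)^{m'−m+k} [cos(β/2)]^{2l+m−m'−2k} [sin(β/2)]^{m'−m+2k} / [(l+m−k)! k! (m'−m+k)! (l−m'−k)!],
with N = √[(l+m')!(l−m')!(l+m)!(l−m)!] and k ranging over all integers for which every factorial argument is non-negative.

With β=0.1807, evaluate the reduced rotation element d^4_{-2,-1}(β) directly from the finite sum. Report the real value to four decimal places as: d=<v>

d^4_{-2,-1}(β=0.1807) via Wigner's sum:
Half-angle: c=0.995921, s=0.090227. N=√(2·720·6·120)=1018.233765
k: max(0,(-1)−(-2))=1 … min(4+(-1),4−(-2))=3
  k=1: (−1)^0·1018.2338/(240)·0.9959^7·0.0902^1 = +0.372005
  k=2: (−1)^1·1018.2338/(48)·0.9959^5·0.0902^3 = -0.015267
  k=3: (−1)^2·1018.2338/(72)·0.9959^3·0.0902^5 = +0.000084
d^4_{-2,-1}(0.1807) = +0.372005 -0.015267 +0.000084 = +0.356821

d=0.3568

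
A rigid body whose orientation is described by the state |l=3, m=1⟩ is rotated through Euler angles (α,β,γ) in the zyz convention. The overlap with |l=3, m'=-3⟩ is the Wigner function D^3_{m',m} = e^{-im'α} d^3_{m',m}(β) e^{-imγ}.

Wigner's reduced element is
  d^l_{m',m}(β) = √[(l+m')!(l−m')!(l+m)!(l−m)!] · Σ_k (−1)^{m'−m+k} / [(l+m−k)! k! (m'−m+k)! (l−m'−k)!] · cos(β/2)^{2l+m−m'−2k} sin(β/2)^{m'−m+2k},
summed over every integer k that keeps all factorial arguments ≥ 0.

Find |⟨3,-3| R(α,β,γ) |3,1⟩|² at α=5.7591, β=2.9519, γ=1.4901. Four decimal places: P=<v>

Split into d^3_{-3,1}(β=2.9519) × two z-phases.
With c≡cos(β/2)=0.094704 and s≡sin(β/2)=0.995505, N=[1·720·24·2]^{1/2}=185.903201
k: max(0,(1)−(-3))=4 … min(3+(1),3−(-3))=4
  k=4: (−1)^0·185.9032/(48)·0.0947^2·0.9955^4 = +0.034116
d^3_{-3,1}(2.9519) = +0.034116
|D^3_{-3,1}|² = |d^3_{-3,1}(β)|² = (+0.034116)² = 0.001164 (the z-rotation phases have unit modulus)

P=0.0012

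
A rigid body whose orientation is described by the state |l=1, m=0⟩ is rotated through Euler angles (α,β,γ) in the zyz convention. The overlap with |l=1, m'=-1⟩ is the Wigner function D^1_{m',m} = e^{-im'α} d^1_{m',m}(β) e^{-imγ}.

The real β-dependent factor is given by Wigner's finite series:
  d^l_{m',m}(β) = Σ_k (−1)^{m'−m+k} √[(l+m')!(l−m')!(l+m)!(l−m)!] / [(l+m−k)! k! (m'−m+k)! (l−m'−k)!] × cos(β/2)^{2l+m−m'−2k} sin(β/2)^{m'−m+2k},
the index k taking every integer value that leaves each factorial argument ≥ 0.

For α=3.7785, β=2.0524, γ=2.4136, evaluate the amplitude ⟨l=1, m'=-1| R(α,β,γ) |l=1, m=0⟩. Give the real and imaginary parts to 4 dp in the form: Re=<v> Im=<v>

Re=-0.5038 Im=-0.3727

First d^1_{-1,0}(β=2.0524), then the phase factors e^{-i(-1)α} and e^{-i(0)γ}:
Half-angle: c=0.518073, s=0.855336. N=√(1·2·1·1)=1.414214
The bounds max(0,m−m')=1 and min(l+m,l−m')=1 give 1 term
  k=1: (−1)^0·1.4142/(1)·0.5181^1·0.8553^1 = +0.626676
d^1_{-1,0}(2.0524) = +0.626676
Attach z-rotation phases: D = e^{-i(-1)(3.7785)}·(+0.626676)·e^{-i(0)(2.4136)} = -0.503809-0.372692i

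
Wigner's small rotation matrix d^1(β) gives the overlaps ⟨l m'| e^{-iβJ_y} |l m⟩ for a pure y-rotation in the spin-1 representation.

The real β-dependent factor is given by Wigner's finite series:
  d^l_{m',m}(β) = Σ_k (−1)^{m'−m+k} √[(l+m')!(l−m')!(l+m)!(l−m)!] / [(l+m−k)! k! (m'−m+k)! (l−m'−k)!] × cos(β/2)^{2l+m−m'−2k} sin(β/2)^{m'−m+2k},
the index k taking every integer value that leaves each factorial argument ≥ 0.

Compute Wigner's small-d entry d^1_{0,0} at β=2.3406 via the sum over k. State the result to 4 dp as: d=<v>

d^1_{0,0}(β=2.3406) via Wigner's sum:
c=cos(2.3406/2)=0.389875, s=sin(2.3406/2)=0.920868; N=√[1·1·1·1]=1.000000
k∈{0,1} keeps every argument non-negative
  k=0: (−1)^0·1.0000/(1)·0.3899^2·0.9209^0 = +0.152003
  k=1: (−1)^1·1.0000/(1)·0.3899^0·0.9209^2 = -0.847997
d^1_{0,0}(2.3406) = +0.152003 -0.847997 = -0.695994

d=-0.6960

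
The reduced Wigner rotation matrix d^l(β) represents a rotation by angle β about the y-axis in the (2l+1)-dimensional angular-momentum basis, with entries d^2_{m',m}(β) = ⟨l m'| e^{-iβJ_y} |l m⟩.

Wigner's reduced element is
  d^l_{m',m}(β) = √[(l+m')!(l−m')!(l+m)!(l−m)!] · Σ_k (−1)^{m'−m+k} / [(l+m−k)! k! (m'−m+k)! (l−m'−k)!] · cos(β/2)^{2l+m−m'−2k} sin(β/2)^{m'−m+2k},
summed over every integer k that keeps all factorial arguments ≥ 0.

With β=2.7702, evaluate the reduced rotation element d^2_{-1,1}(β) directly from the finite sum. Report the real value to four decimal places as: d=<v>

d=-0.8342

d^2_{-1,1}(β=2.7702) via Wigner's sum:
Half-angle: c=0.184631, s=0.982808. N=√(1·6·6·1)=6.000000
k: max(0,(1)−(-1))=2 … min(2+(1),2−(-1))=3
  k=2: (−1)^0·6.0000/(2)·0.1846^2·0.9828^2 = +0.098780
  k=3: (−1)^1·6.0000/(6)·0.1846^0·0.9828^4 = -0.932985
d^2_{-1,1}(2.7702) = +0.098780 -0.932985 = -0.834205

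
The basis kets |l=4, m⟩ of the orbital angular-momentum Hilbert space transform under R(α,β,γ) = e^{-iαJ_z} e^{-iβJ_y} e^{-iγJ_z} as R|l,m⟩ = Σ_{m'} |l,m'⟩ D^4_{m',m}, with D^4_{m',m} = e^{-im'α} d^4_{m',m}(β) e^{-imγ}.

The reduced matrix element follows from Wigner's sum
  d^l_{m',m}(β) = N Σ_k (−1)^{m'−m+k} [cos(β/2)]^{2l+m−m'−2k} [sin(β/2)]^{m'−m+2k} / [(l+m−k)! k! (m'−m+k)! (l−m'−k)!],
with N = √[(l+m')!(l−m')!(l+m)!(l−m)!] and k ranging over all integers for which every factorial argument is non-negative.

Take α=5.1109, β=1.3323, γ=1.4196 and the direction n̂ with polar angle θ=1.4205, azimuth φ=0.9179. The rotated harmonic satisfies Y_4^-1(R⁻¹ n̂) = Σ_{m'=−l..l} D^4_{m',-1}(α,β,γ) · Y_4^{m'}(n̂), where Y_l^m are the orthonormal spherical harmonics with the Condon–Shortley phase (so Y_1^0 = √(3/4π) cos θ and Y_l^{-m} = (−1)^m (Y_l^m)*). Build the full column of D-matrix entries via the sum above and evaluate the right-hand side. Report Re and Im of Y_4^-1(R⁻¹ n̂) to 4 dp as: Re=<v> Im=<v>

Re=0.2764 Im=-0.1325

Need the full column D^4_{m',-1} for m'=−4..4 at α=5.1109, β=1.3323, γ=1.4196.
cos(β/2)=0.786207, sin(β/2)=0.617964
d^4_{-4,-1}: single k=3 term ⇒ +0.530477;  D = -0.526141+0.067689i
d^4_{-3,-1}: k∈[2..3] ⇒ +0.715841 -0.737085 = -0.021244;  D = +0.010675+0.018368i
d^4_{-2,-1}: k∈[1..3] ⇒ +0.486806 -1.503760 +0.619355 = -0.397599;  D = -0.239298+0.317524i
d^4_{-1,-1}: k∈[0..3] ⇒ +0.145980 -1.352812 +1.671552 -0.344232 = +0.120488;  D = +0.116822+0.029496i
d^4_{0,-1}: k∈[0..3] ⇒ -0.513139 +1.902123 -1.175144 +0.121002 = +0.334842;  D = +0.050434+0.331022i
d^4_{1,-1}: k∈[0..3] ⇒ +0.901875 -1.671552 +0.516348 -0.021267 = -0.274596;  D = +0.234142-0.143460i
d^4_{2,-1}: k∈[0..2] ⇒ -1.002507 +0.929033 -0.114793 = -0.188267;  D = +0.152944+0.109784i
d^4_{3,-1}: k∈[0..1] ⇒ +0.737085 -0.273226 = +0.463860;  D = +0.103068-0.452264i
d^4_{4,-1}: single k=0 term ⇒ -0.327732;  D = -0.322758+0.056881i
Y_4^{m'}(θ=1.4205,φ=0.9179) and Σ D·Y over m':
  (-0.5261+0.0677i)·(-0.3649+0.2138i)  (+0.0107+0.0184i)·(-0.1677-0.0685i)  (-0.2393+0.3175i)·(+0.0722+0.2661i)  (+0.1168+0.0295i)·(-0.1210+0.1582i)  (+0.0504+0.3310i)·(+0.2481+0.0000i)  (+0.2341-0.1435i)·(+0.1210+0.1582i)  (+0.1529+0.1098i)·(+0.0722-0.2661i)  (+0.1031-0.4523i)·(+0.1677-0.0685i)  (-0.3228+0.0569i)·(-0.3649-0.2138i)
Y_4^-1(R⁻¹ n̂) = +0.276426-0.132456i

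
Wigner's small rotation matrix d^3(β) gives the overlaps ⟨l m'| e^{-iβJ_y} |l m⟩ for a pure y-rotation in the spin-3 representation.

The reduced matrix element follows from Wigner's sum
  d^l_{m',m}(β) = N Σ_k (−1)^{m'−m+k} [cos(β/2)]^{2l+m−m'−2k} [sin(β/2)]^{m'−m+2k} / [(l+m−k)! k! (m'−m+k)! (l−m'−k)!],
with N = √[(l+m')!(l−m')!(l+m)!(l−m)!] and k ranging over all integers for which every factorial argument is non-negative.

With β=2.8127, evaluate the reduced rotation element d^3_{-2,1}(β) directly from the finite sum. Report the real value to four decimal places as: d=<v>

d=-0.4571

d^3_{-2,1}(β=2.8127) via Wigner's sum:
c=cos(2.8127/2)=0.163706, s=sin(2.8127/2)=0.986509; N=√[1·120·24·2]=75.894664
k∈{3,4} keeps every argument non-negative
  k=3: (−1)^0·75.8947/(12)·0.1637^3·0.9865^3 = +0.026640
  k=4: (−1)^1·75.8947/(24)·0.1637^1·0.9865^5 = -0.483694
d^3_{-2,1}(2.8127) = +0.026640 -0.483694 = -0.457054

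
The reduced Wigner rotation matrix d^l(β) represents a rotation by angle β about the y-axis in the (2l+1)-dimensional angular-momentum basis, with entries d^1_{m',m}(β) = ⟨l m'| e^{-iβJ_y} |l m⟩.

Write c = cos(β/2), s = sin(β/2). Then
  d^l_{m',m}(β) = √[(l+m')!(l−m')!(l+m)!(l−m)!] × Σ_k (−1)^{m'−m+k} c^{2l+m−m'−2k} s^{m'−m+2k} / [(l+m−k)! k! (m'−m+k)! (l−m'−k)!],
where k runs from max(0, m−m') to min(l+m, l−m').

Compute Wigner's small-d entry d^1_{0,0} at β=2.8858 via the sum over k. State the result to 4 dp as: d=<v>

d=-0.9675

d^1_{0,0}(β=2.8858) via Wigner's sum:
Half-angle: c=0.127548, s=0.991832. N=√(1·1·1·1)=1.000000
k: max(0,(0)−(0))=0 … min(1+(0),1−(0))=1
  k=0: (−1)^0·1.0000/(1)·0.1275^2·0.9918^0 = +0.016268
  k=1: (−1)^1·1.0000/(1)·0.1275^0·0.9918^2 = -0.983732
d^1_{0,0}(2.8858) = +0.016268 -0.983732 = -0.967463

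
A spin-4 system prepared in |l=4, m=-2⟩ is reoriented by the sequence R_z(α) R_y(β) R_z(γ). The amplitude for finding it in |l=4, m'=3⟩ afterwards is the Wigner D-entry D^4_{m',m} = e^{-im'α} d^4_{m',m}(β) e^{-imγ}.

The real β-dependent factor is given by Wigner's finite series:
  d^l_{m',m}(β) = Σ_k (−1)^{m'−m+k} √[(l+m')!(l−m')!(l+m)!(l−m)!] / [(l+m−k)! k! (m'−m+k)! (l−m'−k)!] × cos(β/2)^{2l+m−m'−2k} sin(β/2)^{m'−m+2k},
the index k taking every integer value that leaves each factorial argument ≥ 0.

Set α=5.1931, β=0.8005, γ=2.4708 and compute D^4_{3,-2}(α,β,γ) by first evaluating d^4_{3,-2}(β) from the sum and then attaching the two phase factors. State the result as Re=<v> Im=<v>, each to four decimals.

Re=0.0259 Im=-0.0694

First d^4_{3,-2}(β=0.8005), then the phase factors e^{-i(3)α} and e^{-i(-2)γ}:
c=cos(0.8005/2)=0.920964, s=sin(0.8005/2)=0.389649; N=√[5040·1·2·720]=2693.993318
Admissible k: 0..1 (factorial args all ≥0)
  k=0: (−1)^5·2693.9933/(240)·0.9210^3·0.3896^5 = -0.078755
  k=1: (−1)^6·2693.9933/(720)·0.9210^1·0.3896^7 = +0.004699
d^4_{3,-2}(0.8005) = -0.078755 +0.004699 = -0.074056
Attach z-rotation phases: D = e^{-i(3)(5.1931)}·(-0.074056)·e^{-i(-2)(2.4708)} = +0.025941-0.069364i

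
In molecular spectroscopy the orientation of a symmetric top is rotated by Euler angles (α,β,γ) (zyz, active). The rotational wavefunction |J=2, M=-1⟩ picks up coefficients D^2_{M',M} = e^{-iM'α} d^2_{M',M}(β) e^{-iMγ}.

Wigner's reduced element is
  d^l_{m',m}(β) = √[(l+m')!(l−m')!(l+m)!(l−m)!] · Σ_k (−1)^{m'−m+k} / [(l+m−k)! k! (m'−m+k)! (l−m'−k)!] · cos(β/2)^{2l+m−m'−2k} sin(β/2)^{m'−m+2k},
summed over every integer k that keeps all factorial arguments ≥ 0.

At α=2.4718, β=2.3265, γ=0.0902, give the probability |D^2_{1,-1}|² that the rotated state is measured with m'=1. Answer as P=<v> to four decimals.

Split into d^2_{1,-1}(β=2.3265) × two z-phases.
Half-angle: c=0.396358, s=0.918096. N=√(6·1·1·6)=6.000000
The bounds max(0,m−m')=0 and min(l+m,l−m')=1 give 2 terms
  k=0: (−1)^2·6.0000/(2)·0.3964^2·0.9181^2 = +0.397258
  k=1: (−1)^3·6.0000/(6)·0.3964^0·0.9181^4 = -0.710481
d^2_{1,-1}(2.3265) = +0.397258 -0.710481 = -0.313223
|D^2_{1,-1}|² = |d^2_{1,-1}(β)|² = (-0.313223)² = 0.098109 (the z-rotation phases have unit modulus)

P=0.0981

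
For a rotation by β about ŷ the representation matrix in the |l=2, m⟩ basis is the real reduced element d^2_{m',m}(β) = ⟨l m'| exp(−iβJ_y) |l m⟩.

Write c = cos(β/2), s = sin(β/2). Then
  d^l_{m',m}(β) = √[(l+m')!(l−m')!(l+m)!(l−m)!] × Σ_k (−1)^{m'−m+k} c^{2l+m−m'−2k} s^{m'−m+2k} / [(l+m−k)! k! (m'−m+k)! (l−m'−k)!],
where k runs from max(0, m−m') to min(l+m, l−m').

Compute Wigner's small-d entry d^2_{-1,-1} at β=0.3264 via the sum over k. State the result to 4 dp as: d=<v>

d^2_{-1,-1}(β=0.3264) via Wigner's sum:
With c≡cos(β/2)=0.986712 and s≡sin(β/2)=0.162477, N=[1·6·1·6]^{1/2}=6.000000
k: max(0,(-1)−(-1))=0 … min(2+(-1),2−(-1))=1
  k=0: (−1)^0·6.0000/(6)·0.9867^4·0.1625^0 = +0.947900
  k=1: (−1)^1·6.0000/(2)·0.9867^2·0.1625^2 = -0.077105
d^2_{-1,-1}(0.3264) = +0.947900 -0.077105 = +0.870794

d=0.8708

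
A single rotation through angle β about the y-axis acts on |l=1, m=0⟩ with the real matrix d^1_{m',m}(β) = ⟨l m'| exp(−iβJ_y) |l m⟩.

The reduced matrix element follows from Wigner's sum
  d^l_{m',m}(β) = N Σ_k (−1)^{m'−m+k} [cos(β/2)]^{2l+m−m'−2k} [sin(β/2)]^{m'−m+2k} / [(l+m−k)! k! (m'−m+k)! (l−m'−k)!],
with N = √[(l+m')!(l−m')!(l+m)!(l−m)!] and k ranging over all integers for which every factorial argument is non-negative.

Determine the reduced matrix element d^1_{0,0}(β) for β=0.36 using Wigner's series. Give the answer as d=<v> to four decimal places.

d^1_{0,0}(β=0.36) via Wigner's sum:
With c≡cos(β/2)=0.983844 and s≡sin(β/2)=0.179030, N=[1·1·1·1]^{1/2}=1.000000
The bounds max(0,m−m')=0 and min(l+m,l−m')=1 give 2 terms
  k=0: (−1)^0·1.0000/(1)·0.9838^2·0.1790^0 = +0.967948
  k=1: (−1)^1·1.0000/(1)·0.9838^0·0.1790^2 = -0.032052
d^1_{0,0}(0.36) = +0.967948 -0.032052 = +0.935897

d=0.9359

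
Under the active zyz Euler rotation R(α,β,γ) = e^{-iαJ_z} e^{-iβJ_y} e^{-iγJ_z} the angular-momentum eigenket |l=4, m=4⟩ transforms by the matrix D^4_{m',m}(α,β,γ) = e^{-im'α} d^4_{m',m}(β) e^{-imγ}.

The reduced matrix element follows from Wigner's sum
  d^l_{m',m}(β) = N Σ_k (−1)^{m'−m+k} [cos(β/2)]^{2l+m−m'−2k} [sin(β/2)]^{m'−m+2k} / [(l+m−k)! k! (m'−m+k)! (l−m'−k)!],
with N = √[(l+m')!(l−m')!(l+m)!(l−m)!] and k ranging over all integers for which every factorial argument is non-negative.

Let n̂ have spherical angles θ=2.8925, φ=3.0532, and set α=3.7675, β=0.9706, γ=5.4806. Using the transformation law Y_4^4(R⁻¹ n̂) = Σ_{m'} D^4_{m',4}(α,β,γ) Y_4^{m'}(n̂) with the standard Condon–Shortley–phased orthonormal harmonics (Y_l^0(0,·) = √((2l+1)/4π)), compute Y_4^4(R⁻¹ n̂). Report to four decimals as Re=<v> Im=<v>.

Need the full column D^4_{m',4} for m'=−4..4 at α=3.7675, β=0.9706, γ=5.4806.
cos(β/2)=0.884535, sin(β/2)=0.466474
d^4_{-4,4}: single k=8 term ⇒ +0.002242;  D = +0.001888-0.001208i
d^4_{-3,4}: single k=7 term ⇒ +0.012024;  D = -0.004412+0.011185i
d^4_{-2,4}: single k=6 term ⇒ +0.042655;  D = -0.010563-0.041327i
d^4_{-1,4}: single k=5 term ⇒ +0.114387;  D = +0.087880+0.073221i
d^4_{0,4}: single k=4 term ⇒ +0.242503;  D = -0.241931-0.016659i
d^4_{1,4}: single k=3 term ⇒ +0.411293;  D = +0.349089-0.217482i
d^4_{2,4}: single k=2 term ⇒ +0.551472;  D = -0.208505+0.510536i
d^4_{3,4}: single k=1 term ⇒ +0.558956;  D = -0.131875-0.543176i
d^4_{4,4}: single k=0 term ⇒ +0.374732;  D = +0.284984+0.243327i
Y_4^{m'}(θ=2.8925,φ=3.0532) and Σ D·Y over m':
  (+0.0019-0.0012i)·(+0.0015+0.0006i)  (-0.0044+0.0112i)·(+0.0175+0.0048i)  (-0.0106-0.0413i)·(+0.1116+0.0199i)  (+0.0879+0.0732i)·(+0.4025+0.0357i)  (-0.2419-0.0167i)·(+0.6028+0.0000i)  (+0.3491-0.2175i)·(-0.4025+0.0357i)  (-0.2085+0.5105i)·(+0.1116-0.0199i)  (-0.1319-0.5432i)·(-0.0175+0.0048i)  (+0.2850+0.2433i)·(+0.0015-0.0006i)
Y_4^4(R⁻¹ n̂) = -0.253907+0.188116i

Re=-0.2539 Im=0.1881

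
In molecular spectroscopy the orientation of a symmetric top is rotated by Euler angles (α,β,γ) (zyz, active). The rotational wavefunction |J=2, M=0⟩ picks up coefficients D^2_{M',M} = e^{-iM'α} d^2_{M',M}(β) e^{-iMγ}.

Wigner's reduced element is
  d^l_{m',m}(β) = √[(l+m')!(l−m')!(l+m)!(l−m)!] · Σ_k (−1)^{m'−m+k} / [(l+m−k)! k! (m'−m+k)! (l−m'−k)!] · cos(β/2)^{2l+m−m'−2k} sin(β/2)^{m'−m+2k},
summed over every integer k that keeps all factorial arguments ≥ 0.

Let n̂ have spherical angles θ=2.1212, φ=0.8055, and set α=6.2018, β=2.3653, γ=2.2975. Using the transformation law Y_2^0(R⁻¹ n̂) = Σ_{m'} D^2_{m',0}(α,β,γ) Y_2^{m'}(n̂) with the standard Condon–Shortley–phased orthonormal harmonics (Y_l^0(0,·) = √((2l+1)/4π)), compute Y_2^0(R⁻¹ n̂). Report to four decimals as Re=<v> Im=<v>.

Need the full column D^2_{m',0} for m'=−2..2 at α=6.2018, β=2.3653, γ=2.2975.
cos(β/2)=0.378473, sin(β/2)=0.925612
d^2_{-2,0}: single k=2 term ⇒ +0.300611;  D = +0.296637-0.048715i
d^2_{-1,0}: k∈[1..2] ⇒ +0.122917 -0.735187 = -0.612271;  D = -0.610244+0.049775i
d^2_{0,0}: k∈[0..2] ⇒ +0.020518 -0.490895 +0.734034 = +0.263658;  D = +0.263658+0.000000i
d^2_{1,0}: k∈[0..1] ⇒ -0.122917 +0.735187 = +0.612271;  D = +0.610244+0.049775i
d^2_{2,0}: single k=0 term ⇒ +0.300611;  D = +0.296637+0.048715i
Y_2^{m'}(θ=2.1212,φ=0.8055) and Σ D·Y over m':
  (+0.2966-0.0487i)·(-0.0113-0.2804i)  (-0.6102+0.0498i)·(-0.2386+0.2484i)  (+0.2637+0.0000i)·(-0.0566+0.0000i)  (+0.6102+0.0498i)·(+0.2386+0.2484i)  (+0.2966+0.0487i)·(-0.0113+0.2804i)
Y_2^0(R⁻¹ n̂) = +0.217537+0.000000i

Re=0.2175 Im=0.0000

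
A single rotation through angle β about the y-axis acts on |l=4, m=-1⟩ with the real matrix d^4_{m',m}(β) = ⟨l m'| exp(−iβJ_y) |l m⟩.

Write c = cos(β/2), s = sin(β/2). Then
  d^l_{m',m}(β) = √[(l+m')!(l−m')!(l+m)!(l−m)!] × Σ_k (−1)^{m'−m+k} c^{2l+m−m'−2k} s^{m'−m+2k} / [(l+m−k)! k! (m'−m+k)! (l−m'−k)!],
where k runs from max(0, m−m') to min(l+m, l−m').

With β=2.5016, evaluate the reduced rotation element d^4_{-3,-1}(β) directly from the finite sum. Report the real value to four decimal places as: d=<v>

d=-0.0982

d^4_{-3,-1}(β=2.5016) via Wigner's sum:
Half-angle: c=0.314563, s=0.949237. N=√(1·5040·6·120)=1904.940944
The bounds max(0,m−m')=2 and min(l+m,l−m')=3 give 2 terms
  k=2: (−1)^0·1904.9409/(240)·0.3146^6·0.9492^2 = +0.006929
  k=3: (−1)^1·1904.9409/(144)·0.3146^4·0.9492^4 = -0.105159
d^4_{-3,-1}(2.5016) = +0.006929 -0.105159 = -0.098230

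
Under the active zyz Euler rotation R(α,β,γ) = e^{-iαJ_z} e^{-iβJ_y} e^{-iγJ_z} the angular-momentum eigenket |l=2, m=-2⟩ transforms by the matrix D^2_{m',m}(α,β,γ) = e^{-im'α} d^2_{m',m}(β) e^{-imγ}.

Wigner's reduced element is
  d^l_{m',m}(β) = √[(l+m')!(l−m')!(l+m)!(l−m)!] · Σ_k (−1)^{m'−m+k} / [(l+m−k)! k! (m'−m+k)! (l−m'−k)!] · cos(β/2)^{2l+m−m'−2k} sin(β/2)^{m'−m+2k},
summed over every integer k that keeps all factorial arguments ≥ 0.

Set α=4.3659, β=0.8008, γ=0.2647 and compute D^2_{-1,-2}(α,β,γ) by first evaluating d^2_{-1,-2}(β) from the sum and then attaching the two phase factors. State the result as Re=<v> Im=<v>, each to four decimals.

First d^2_{-1,-2}(β=0.8008), then the phase factors e^{-i(-1)α} and e^{-i(-2)γ}:
c=cos(0.8008/2)=0.920905, s=sin(0.8008/2)=0.389787; N=√[1·6·1·24]=12.000000
The bounds max(0,m−m')=0 and min(l+m,l−m')=0 give 1 term
  k=0: (−1)^1·12.0000/(6)·0.9209^3·0.3898^1 = -0.608838
d^2_{-1,-2}(0.8008) = -0.608838
Phases: e^{-i·(-1)·4.3659}=-0.339598-0.940571i, e^{-i·(-2)·0.2647}=+0.863110+0.505016i ⇒ D=-0.110743+0.598682i

Re=-0.1107 Im=0.5987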